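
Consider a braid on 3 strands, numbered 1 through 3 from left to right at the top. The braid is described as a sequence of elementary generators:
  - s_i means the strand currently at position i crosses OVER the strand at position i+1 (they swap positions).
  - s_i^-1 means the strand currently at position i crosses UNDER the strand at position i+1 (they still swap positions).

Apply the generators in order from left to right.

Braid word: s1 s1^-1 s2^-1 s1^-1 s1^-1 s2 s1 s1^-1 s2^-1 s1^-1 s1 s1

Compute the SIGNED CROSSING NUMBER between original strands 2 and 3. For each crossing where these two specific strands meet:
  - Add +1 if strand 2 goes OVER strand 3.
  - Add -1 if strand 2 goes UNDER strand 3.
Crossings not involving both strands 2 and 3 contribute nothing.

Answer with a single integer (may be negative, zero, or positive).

Answer: -3

Derivation:
Gen 1: crossing 1x2. Both 2&3? no. Sum: 0
Gen 2: crossing 2x1. Both 2&3? no. Sum: 0
Gen 3: 2 under 3. Both 2&3? yes. Contrib: -1. Sum: -1
Gen 4: crossing 1x3. Both 2&3? no. Sum: -1
Gen 5: crossing 3x1. Both 2&3? no. Sum: -1
Gen 6: 3 over 2. Both 2&3? yes. Contrib: -1. Sum: -2
Gen 7: crossing 1x2. Both 2&3? no. Sum: -2
Gen 8: crossing 2x1. Both 2&3? no. Sum: -2
Gen 9: 2 under 3. Both 2&3? yes. Contrib: -1. Sum: -3
Gen 10: crossing 1x3. Both 2&3? no. Sum: -3
Gen 11: crossing 3x1. Both 2&3? no. Sum: -3
Gen 12: crossing 1x3. Both 2&3? no. Sum: -3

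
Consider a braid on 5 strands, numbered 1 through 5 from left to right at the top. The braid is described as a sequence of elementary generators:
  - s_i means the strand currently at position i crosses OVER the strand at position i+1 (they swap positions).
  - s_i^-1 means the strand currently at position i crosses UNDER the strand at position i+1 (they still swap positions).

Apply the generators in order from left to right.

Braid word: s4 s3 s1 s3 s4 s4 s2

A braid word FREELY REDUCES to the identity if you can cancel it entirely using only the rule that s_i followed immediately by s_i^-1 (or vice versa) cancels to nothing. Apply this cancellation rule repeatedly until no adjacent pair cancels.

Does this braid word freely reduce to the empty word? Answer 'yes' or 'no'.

Answer: no

Derivation:
Gen 1 (s4): push. Stack: [s4]
Gen 2 (s3): push. Stack: [s4 s3]
Gen 3 (s1): push. Stack: [s4 s3 s1]
Gen 4 (s3): push. Stack: [s4 s3 s1 s3]
Gen 5 (s4): push. Stack: [s4 s3 s1 s3 s4]
Gen 6 (s4): push. Stack: [s4 s3 s1 s3 s4 s4]
Gen 7 (s2): push. Stack: [s4 s3 s1 s3 s4 s4 s2]
Reduced word: s4 s3 s1 s3 s4 s4 s2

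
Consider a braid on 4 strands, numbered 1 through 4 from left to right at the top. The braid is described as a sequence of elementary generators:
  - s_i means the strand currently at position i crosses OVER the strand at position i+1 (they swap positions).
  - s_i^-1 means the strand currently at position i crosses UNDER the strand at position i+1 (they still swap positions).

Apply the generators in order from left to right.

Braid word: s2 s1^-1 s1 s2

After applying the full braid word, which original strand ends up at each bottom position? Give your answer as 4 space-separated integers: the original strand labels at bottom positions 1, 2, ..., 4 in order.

Answer: 1 2 3 4

Derivation:
Gen 1 (s2): strand 2 crosses over strand 3. Perm now: [1 3 2 4]
Gen 2 (s1^-1): strand 1 crosses under strand 3. Perm now: [3 1 2 4]
Gen 3 (s1): strand 3 crosses over strand 1. Perm now: [1 3 2 4]
Gen 4 (s2): strand 3 crosses over strand 2. Perm now: [1 2 3 4]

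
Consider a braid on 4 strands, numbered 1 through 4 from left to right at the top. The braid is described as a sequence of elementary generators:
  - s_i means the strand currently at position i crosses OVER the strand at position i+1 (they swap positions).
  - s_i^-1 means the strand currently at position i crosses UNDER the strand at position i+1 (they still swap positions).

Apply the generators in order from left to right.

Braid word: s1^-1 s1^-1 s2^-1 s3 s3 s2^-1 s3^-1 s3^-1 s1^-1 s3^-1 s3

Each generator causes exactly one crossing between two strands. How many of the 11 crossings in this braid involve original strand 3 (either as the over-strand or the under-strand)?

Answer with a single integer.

Answer: 6

Derivation:
Gen 1: crossing 1x2. Involves strand 3? no. Count so far: 0
Gen 2: crossing 2x1. Involves strand 3? no. Count so far: 0
Gen 3: crossing 2x3. Involves strand 3? yes. Count so far: 1
Gen 4: crossing 2x4. Involves strand 3? no. Count so far: 1
Gen 5: crossing 4x2. Involves strand 3? no. Count so far: 1
Gen 6: crossing 3x2. Involves strand 3? yes. Count so far: 2
Gen 7: crossing 3x4. Involves strand 3? yes. Count so far: 3
Gen 8: crossing 4x3. Involves strand 3? yes. Count so far: 4
Gen 9: crossing 1x2. Involves strand 3? no. Count so far: 4
Gen 10: crossing 3x4. Involves strand 3? yes. Count so far: 5
Gen 11: crossing 4x3. Involves strand 3? yes. Count so far: 6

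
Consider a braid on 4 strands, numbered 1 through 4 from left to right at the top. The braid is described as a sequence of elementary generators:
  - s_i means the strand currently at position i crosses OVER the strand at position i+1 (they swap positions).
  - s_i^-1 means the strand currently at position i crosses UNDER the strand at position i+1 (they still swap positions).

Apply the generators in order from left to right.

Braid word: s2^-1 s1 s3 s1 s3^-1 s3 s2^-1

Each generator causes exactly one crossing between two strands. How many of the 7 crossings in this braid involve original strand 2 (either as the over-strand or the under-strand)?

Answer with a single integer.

Answer: 4

Derivation:
Gen 1: crossing 2x3. Involves strand 2? yes. Count so far: 1
Gen 2: crossing 1x3. Involves strand 2? no. Count so far: 1
Gen 3: crossing 2x4. Involves strand 2? yes. Count so far: 2
Gen 4: crossing 3x1. Involves strand 2? no. Count so far: 2
Gen 5: crossing 4x2. Involves strand 2? yes. Count so far: 3
Gen 6: crossing 2x4. Involves strand 2? yes. Count so far: 4
Gen 7: crossing 3x4. Involves strand 2? no. Count so far: 4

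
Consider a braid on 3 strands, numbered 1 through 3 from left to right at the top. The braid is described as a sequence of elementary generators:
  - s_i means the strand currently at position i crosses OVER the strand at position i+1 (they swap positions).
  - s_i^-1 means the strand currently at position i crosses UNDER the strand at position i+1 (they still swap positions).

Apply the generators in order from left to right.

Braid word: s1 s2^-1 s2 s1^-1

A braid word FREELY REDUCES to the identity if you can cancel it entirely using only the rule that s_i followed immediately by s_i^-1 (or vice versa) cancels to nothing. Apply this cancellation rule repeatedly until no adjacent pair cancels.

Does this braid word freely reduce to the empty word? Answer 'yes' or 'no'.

Answer: yes

Derivation:
Gen 1 (s1): push. Stack: [s1]
Gen 2 (s2^-1): push. Stack: [s1 s2^-1]
Gen 3 (s2): cancels prior s2^-1. Stack: [s1]
Gen 4 (s1^-1): cancels prior s1. Stack: []
Reduced word: (empty)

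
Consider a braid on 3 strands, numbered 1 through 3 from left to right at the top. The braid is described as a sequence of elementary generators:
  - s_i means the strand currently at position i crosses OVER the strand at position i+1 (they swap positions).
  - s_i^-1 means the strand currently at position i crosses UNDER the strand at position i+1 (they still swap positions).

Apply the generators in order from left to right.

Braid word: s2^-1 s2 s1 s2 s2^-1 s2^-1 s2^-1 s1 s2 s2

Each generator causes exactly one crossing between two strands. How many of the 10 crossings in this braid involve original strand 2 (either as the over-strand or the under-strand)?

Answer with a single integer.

Answer: 6

Derivation:
Gen 1: crossing 2x3. Involves strand 2? yes. Count so far: 1
Gen 2: crossing 3x2. Involves strand 2? yes. Count so far: 2
Gen 3: crossing 1x2. Involves strand 2? yes. Count so far: 3
Gen 4: crossing 1x3. Involves strand 2? no. Count so far: 3
Gen 5: crossing 3x1. Involves strand 2? no. Count so far: 3
Gen 6: crossing 1x3. Involves strand 2? no. Count so far: 3
Gen 7: crossing 3x1. Involves strand 2? no. Count so far: 3
Gen 8: crossing 2x1. Involves strand 2? yes. Count so far: 4
Gen 9: crossing 2x3. Involves strand 2? yes. Count so far: 5
Gen 10: crossing 3x2. Involves strand 2? yes. Count so far: 6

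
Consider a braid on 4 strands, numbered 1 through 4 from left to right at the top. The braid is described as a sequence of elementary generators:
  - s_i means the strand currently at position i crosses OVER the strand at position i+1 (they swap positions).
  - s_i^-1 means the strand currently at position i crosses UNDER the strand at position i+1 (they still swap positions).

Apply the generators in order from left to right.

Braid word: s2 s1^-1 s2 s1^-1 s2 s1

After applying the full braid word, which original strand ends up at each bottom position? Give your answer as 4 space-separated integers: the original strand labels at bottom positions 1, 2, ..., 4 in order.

Answer: 1 2 3 4

Derivation:
Gen 1 (s2): strand 2 crosses over strand 3. Perm now: [1 3 2 4]
Gen 2 (s1^-1): strand 1 crosses under strand 3. Perm now: [3 1 2 4]
Gen 3 (s2): strand 1 crosses over strand 2. Perm now: [3 2 1 4]
Gen 4 (s1^-1): strand 3 crosses under strand 2. Perm now: [2 3 1 4]
Gen 5 (s2): strand 3 crosses over strand 1. Perm now: [2 1 3 4]
Gen 6 (s1): strand 2 crosses over strand 1. Perm now: [1 2 3 4]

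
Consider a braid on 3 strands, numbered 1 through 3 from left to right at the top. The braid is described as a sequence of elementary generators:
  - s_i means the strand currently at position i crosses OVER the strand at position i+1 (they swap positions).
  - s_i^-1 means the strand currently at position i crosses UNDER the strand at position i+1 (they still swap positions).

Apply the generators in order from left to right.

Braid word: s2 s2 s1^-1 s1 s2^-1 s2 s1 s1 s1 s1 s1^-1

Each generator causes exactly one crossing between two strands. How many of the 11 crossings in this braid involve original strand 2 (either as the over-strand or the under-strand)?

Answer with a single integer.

Answer: 11

Derivation:
Gen 1: crossing 2x3. Involves strand 2? yes. Count so far: 1
Gen 2: crossing 3x2. Involves strand 2? yes. Count so far: 2
Gen 3: crossing 1x2. Involves strand 2? yes. Count so far: 3
Gen 4: crossing 2x1. Involves strand 2? yes. Count so far: 4
Gen 5: crossing 2x3. Involves strand 2? yes. Count so far: 5
Gen 6: crossing 3x2. Involves strand 2? yes. Count so far: 6
Gen 7: crossing 1x2. Involves strand 2? yes. Count so far: 7
Gen 8: crossing 2x1. Involves strand 2? yes. Count so far: 8
Gen 9: crossing 1x2. Involves strand 2? yes. Count so far: 9
Gen 10: crossing 2x1. Involves strand 2? yes. Count so far: 10
Gen 11: crossing 1x2. Involves strand 2? yes. Count so far: 11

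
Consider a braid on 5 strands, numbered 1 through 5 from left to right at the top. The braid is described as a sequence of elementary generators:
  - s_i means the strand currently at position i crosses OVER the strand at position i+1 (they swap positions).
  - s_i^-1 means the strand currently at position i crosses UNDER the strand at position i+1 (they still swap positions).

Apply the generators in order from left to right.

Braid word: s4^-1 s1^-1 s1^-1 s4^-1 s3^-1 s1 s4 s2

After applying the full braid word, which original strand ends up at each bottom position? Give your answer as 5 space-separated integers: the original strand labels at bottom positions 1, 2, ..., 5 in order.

Answer: 2 4 1 5 3

Derivation:
Gen 1 (s4^-1): strand 4 crosses under strand 5. Perm now: [1 2 3 5 4]
Gen 2 (s1^-1): strand 1 crosses under strand 2. Perm now: [2 1 3 5 4]
Gen 3 (s1^-1): strand 2 crosses under strand 1. Perm now: [1 2 3 5 4]
Gen 4 (s4^-1): strand 5 crosses under strand 4. Perm now: [1 2 3 4 5]
Gen 5 (s3^-1): strand 3 crosses under strand 4. Perm now: [1 2 4 3 5]
Gen 6 (s1): strand 1 crosses over strand 2. Perm now: [2 1 4 3 5]
Gen 7 (s4): strand 3 crosses over strand 5. Perm now: [2 1 4 5 3]
Gen 8 (s2): strand 1 crosses over strand 4. Perm now: [2 4 1 5 3]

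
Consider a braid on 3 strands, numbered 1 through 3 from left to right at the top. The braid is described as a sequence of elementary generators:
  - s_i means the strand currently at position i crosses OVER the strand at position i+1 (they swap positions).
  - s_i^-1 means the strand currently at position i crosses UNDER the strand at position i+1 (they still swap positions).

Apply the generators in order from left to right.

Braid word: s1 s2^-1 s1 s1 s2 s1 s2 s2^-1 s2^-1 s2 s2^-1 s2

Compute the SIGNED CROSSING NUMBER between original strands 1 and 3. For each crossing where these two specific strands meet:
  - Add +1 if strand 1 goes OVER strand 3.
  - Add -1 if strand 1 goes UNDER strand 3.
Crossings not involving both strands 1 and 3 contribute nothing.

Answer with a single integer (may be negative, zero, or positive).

Gen 1: crossing 1x2. Both 1&3? no. Sum: 0
Gen 2: 1 under 3. Both 1&3? yes. Contrib: -1. Sum: -1
Gen 3: crossing 2x3. Both 1&3? no. Sum: -1
Gen 4: crossing 3x2. Both 1&3? no. Sum: -1
Gen 5: 3 over 1. Both 1&3? yes. Contrib: -1. Sum: -2
Gen 6: crossing 2x1. Both 1&3? no. Sum: -2
Gen 7: crossing 2x3. Both 1&3? no. Sum: -2
Gen 8: crossing 3x2. Both 1&3? no. Sum: -2
Gen 9: crossing 2x3. Both 1&3? no. Sum: -2
Gen 10: crossing 3x2. Both 1&3? no. Sum: -2
Gen 11: crossing 2x3. Both 1&3? no. Sum: -2
Gen 12: crossing 3x2. Both 1&3? no. Sum: -2

Answer: -2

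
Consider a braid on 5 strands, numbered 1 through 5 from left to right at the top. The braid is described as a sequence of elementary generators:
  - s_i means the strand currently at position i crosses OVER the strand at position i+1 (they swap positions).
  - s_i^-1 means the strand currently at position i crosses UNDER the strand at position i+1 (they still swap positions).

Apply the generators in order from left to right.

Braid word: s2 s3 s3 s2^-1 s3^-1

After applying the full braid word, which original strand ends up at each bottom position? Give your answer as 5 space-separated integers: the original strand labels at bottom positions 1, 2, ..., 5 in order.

Gen 1 (s2): strand 2 crosses over strand 3. Perm now: [1 3 2 4 5]
Gen 2 (s3): strand 2 crosses over strand 4. Perm now: [1 3 4 2 5]
Gen 3 (s3): strand 4 crosses over strand 2. Perm now: [1 3 2 4 5]
Gen 4 (s2^-1): strand 3 crosses under strand 2. Perm now: [1 2 3 4 5]
Gen 5 (s3^-1): strand 3 crosses under strand 4. Perm now: [1 2 4 3 5]

Answer: 1 2 4 3 5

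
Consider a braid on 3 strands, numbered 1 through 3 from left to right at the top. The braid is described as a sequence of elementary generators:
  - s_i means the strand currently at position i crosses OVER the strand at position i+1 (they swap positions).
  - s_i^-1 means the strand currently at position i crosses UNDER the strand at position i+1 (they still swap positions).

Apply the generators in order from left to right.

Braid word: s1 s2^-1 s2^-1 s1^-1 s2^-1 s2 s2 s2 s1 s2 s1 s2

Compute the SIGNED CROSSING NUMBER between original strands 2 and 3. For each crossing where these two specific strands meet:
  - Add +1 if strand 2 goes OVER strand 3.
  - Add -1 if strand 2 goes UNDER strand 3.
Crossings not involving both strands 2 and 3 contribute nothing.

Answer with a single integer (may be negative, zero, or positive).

Gen 1: crossing 1x2. Both 2&3? no. Sum: 0
Gen 2: crossing 1x3. Both 2&3? no. Sum: 0
Gen 3: crossing 3x1. Both 2&3? no. Sum: 0
Gen 4: crossing 2x1. Both 2&3? no. Sum: 0
Gen 5: 2 under 3. Both 2&3? yes. Contrib: -1. Sum: -1
Gen 6: 3 over 2. Both 2&3? yes. Contrib: -1. Sum: -2
Gen 7: 2 over 3. Both 2&3? yes. Contrib: +1. Sum: -1
Gen 8: 3 over 2. Both 2&3? yes. Contrib: -1. Sum: -2
Gen 9: crossing 1x2. Both 2&3? no. Sum: -2
Gen 10: crossing 1x3. Both 2&3? no. Sum: -2
Gen 11: 2 over 3. Both 2&3? yes. Contrib: +1. Sum: -1
Gen 12: crossing 2x1. Both 2&3? no. Sum: -1

Answer: -1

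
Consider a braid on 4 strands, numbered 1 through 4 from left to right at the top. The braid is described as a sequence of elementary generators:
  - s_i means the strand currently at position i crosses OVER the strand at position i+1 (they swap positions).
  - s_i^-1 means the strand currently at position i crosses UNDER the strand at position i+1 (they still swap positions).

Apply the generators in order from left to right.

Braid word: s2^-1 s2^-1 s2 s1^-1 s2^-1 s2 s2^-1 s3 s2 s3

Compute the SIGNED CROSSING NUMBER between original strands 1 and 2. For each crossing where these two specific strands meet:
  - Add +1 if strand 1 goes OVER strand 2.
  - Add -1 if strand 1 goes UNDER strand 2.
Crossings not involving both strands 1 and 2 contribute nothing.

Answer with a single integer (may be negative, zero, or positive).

Gen 1: crossing 2x3. Both 1&2? no. Sum: 0
Gen 2: crossing 3x2. Both 1&2? no. Sum: 0
Gen 3: crossing 2x3. Both 1&2? no. Sum: 0
Gen 4: crossing 1x3. Both 1&2? no. Sum: 0
Gen 5: 1 under 2. Both 1&2? yes. Contrib: -1. Sum: -1
Gen 6: 2 over 1. Both 1&2? yes. Contrib: -1. Sum: -2
Gen 7: 1 under 2. Both 1&2? yes. Contrib: -1. Sum: -3
Gen 8: crossing 1x4. Both 1&2? no. Sum: -3
Gen 9: crossing 2x4. Both 1&2? no. Sum: -3
Gen 10: 2 over 1. Both 1&2? yes. Contrib: -1. Sum: -4

Answer: -4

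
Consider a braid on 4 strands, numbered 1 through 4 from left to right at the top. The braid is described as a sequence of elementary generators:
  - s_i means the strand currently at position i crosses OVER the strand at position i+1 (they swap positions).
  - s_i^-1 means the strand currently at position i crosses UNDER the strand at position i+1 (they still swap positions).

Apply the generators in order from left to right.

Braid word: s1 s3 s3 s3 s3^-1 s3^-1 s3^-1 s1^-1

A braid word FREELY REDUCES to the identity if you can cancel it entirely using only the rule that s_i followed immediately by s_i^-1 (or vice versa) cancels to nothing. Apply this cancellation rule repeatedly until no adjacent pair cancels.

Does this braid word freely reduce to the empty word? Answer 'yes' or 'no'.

Gen 1 (s1): push. Stack: [s1]
Gen 2 (s3): push. Stack: [s1 s3]
Gen 3 (s3): push. Stack: [s1 s3 s3]
Gen 4 (s3): push. Stack: [s1 s3 s3 s3]
Gen 5 (s3^-1): cancels prior s3. Stack: [s1 s3 s3]
Gen 6 (s3^-1): cancels prior s3. Stack: [s1 s3]
Gen 7 (s3^-1): cancels prior s3. Stack: [s1]
Gen 8 (s1^-1): cancels prior s1. Stack: []
Reduced word: (empty)

Answer: yes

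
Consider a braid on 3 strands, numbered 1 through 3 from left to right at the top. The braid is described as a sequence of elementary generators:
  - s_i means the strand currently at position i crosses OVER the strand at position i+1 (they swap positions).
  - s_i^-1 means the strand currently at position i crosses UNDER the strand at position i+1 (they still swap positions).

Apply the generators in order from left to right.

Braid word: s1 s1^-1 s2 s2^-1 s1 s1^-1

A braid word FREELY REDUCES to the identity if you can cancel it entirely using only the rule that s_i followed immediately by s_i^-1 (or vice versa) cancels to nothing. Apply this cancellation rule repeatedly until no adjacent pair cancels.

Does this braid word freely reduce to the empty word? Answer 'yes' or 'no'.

Gen 1 (s1): push. Stack: [s1]
Gen 2 (s1^-1): cancels prior s1. Stack: []
Gen 3 (s2): push. Stack: [s2]
Gen 4 (s2^-1): cancels prior s2. Stack: []
Gen 5 (s1): push. Stack: [s1]
Gen 6 (s1^-1): cancels prior s1. Stack: []
Reduced word: (empty)

Answer: yes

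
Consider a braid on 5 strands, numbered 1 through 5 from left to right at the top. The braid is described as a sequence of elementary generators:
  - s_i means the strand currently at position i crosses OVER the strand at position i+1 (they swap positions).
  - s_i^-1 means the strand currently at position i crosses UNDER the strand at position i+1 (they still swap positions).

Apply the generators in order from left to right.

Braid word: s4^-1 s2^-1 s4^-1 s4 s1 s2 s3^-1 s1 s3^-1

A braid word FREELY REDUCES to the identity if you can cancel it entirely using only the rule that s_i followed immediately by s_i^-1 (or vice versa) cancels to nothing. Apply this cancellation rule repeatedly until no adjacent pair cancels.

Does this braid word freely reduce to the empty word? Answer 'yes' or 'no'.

Gen 1 (s4^-1): push. Stack: [s4^-1]
Gen 2 (s2^-1): push. Stack: [s4^-1 s2^-1]
Gen 3 (s4^-1): push. Stack: [s4^-1 s2^-1 s4^-1]
Gen 4 (s4): cancels prior s4^-1. Stack: [s4^-1 s2^-1]
Gen 5 (s1): push. Stack: [s4^-1 s2^-1 s1]
Gen 6 (s2): push. Stack: [s4^-1 s2^-1 s1 s2]
Gen 7 (s3^-1): push. Stack: [s4^-1 s2^-1 s1 s2 s3^-1]
Gen 8 (s1): push. Stack: [s4^-1 s2^-1 s1 s2 s3^-1 s1]
Gen 9 (s3^-1): push. Stack: [s4^-1 s2^-1 s1 s2 s3^-1 s1 s3^-1]
Reduced word: s4^-1 s2^-1 s1 s2 s3^-1 s1 s3^-1

Answer: no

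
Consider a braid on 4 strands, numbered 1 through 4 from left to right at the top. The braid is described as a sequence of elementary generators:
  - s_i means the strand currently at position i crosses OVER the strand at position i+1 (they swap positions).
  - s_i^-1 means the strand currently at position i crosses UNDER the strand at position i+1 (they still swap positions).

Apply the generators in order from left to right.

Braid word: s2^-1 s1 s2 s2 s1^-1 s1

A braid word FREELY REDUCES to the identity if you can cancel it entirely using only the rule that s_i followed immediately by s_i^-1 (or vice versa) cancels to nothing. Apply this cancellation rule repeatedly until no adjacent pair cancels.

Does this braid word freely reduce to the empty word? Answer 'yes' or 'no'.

Answer: no

Derivation:
Gen 1 (s2^-1): push. Stack: [s2^-1]
Gen 2 (s1): push. Stack: [s2^-1 s1]
Gen 3 (s2): push. Stack: [s2^-1 s1 s2]
Gen 4 (s2): push. Stack: [s2^-1 s1 s2 s2]
Gen 5 (s1^-1): push. Stack: [s2^-1 s1 s2 s2 s1^-1]
Gen 6 (s1): cancels prior s1^-1. Stack: [s2^-1 s1 s2 s2]
Reduced word: s2^-1 s1 s2 s2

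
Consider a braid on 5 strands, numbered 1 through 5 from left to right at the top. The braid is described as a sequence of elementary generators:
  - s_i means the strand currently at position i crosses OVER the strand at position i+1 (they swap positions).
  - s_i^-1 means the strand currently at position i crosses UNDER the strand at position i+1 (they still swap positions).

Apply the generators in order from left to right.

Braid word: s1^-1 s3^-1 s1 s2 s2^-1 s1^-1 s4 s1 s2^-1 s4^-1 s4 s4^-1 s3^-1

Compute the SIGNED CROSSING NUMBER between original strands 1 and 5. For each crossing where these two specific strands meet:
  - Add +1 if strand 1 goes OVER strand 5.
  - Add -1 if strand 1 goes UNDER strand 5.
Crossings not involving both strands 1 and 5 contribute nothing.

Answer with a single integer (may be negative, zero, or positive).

Gen 1: crossing 1x2. Both 1&5? no. Sum: 0
Gen 2: crossing 3x4. Both 1&5? no. Sum: 0
Gen 3: crossing 2x1. Both 1&5? no. Sum: 0
Gen 4: crossing 2x4. Both 1&5? no. Sum: 0
Gen 5: crossing 4x2. Both 1&5? no. Sum: 0
Gen 6: crossing 1x2. Both 1&5? no. Sum: 0
Gen 7: crossing 3x5. Both 1&5? no. Sum: 0
Gen 8: crossing 2x1. Both 1&5? no. Sum: 0
Gen 9: crossing 2x4. Both 1&5? no. Sum: 0
Gen 10: crossing 5x3. Both 1&5? no. Sum: 0
Gen 11: crossing 3x5. Both 1&5? no. Sum: 0
Gen 12: crossing 5x3. Both 1&5? no. Sum: 0
Gen 13: crossing 2x3. Both 1&5? no. Sum: 0

Answer: 0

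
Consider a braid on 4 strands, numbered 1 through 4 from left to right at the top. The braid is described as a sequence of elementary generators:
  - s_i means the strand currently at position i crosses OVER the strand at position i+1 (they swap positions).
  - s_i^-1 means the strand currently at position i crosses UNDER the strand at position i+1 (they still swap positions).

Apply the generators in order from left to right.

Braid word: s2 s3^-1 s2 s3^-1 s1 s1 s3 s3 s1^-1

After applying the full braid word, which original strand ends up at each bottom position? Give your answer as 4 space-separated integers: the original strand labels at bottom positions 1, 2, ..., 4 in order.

Gen 1 (s2): strand 2 crosses over strand 3. Perm now: [1 3 2 4]
Gen 2 (s3^-1): strand 2 crosses under strand 4. Perm now: [1 3 4 2]
Gen 3 (s2): strand 3 crosses over strand 4. Perm now: [1 4 3 2]
Gen 4 (s3^-1): strand 3 crosses under strand 2. Perm now: [1 4 2 3]
Gen 5 (s1): strand 1 crosses over strand 4. Perm now: [4 1 2 3]
Gen 6 (s1): strand 4 crosses over strand 1. Perm now: [1 4 2 3]
Gen 7 (s3): strand 2 crosses over strand 3. Perm now: [1 4 3 2]
Gen 8 (s3): strand 3 crosses over strand 2. Perm now: [1 4 2 3]
Gen 9 (s1^-1): strand 1 crosses under strand 4. Perm now: [4 1 2 3]

Answer: 4 1 2 3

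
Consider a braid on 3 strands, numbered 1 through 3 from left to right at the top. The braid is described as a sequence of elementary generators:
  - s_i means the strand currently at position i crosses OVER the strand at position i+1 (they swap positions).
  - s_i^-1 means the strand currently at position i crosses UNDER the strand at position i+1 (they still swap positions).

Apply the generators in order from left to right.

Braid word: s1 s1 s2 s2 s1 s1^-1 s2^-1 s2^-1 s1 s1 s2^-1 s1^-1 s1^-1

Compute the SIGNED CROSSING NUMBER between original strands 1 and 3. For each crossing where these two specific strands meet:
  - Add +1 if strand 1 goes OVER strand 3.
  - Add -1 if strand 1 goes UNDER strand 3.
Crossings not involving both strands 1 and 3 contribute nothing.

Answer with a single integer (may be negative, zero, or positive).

Answer: 0

Derivation:
Gen 1: crossing 1x2. Both 1&3? no. Sum: 0
Gen 2: crossing 2x1. Both 1&3? no. Sum: 0
Gen 3: crossing 2x3. Both 1&3? no. Sum: 0
Gen 4: crossing 3x2. Both 1&3? no. Sum: 0
Gen 5: crossing 1x2. Both 1&3? no. Sum: 0
Gen 6: crossing 2x1. Both 1&3? no. Sum: 0
Gen 7: crossing 2x3. Both 1&3? no. Sum: 0
Gen 8: crossing 3x2. Both 1&3? no. Sum: 0
Gen 9: crossing 1x2. Both 1&3? no. Sum: 0
Gen 10: crossing 2x1. Both 1&3? no. Sum: 0
Gen 11: crossing 2x3. Both 1&3? no. Sum: 0
Gen 12: 1 under 3. Both 1&3? yes. Contrib: -1. Sum: -1
Gen 13: 3 under 1. Both 1&3? yes. Contrib: +1. Sum: 0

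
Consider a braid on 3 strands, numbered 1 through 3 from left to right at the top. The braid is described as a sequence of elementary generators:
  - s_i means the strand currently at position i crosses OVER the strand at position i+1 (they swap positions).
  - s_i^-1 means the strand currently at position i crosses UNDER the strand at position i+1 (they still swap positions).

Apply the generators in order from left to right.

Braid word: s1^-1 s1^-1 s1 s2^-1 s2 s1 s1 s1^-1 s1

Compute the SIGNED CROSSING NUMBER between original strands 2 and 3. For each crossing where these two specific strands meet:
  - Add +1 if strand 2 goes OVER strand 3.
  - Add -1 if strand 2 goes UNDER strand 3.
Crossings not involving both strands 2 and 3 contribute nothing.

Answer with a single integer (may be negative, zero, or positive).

Answer: 0

Derivation:
Gen 1: crossing 1x2. Both 2&3? no. Sum: 0
Gen 2: crossing 2x1. Both 2&3? no. Sum: 0
Gen 3: crossing 1x2. Both 2&3? no. Sum: 0
Gen 4: crossing 1x3. Both 2&3? no. Sum: 0
Gen 5: crossing 3x1. Both 2&3? no. Sum: 0
Gen 6: crossing 2x1. Both 2&3? no. Sum: 0
Gen 7: crossing 1x2. Both 2&3? no. Sum: 0
Gen 8: crossing 2x1. Both 2&3? no. Sum: 0
Gen 9: crossing 1x2. Both 2&3? no. Sum: 0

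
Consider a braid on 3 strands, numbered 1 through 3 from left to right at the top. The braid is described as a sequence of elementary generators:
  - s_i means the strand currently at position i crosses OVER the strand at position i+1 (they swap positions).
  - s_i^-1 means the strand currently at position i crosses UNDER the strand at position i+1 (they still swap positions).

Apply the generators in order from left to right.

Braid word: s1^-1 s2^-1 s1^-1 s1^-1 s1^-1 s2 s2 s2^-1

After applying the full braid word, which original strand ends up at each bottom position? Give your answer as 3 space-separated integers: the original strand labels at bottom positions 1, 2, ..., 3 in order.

Answer: 3 1 2

Derivation:
Gen 1 (s1^-1): strand 1 crosses under strand 2. Perm now: [2 1 3]
Gen 2 (s2^-1): strand 1 crosses under strand 3. Perm now: [2 3 1]
Gen 3 (s1^-1): strand 2 crosses under strand 3. Perm now: [3 2 1]
Gen 4 (s1^-1): strand 3 crosses under strand 2. Perm now: [2 3 1]
Gen 5 (s1^-1): strand 2 crosses under strand 3. Perm now: [3 2 1]
Gen 6 (s2): strand 2 crosses over strand 1. Perm now: [3 1 2]
Gen 7 (s2): strand 1 crosses over strand 2. Perm now: [3 2 1]
Gen 8 (s2^-1): strand 2 crosses under strand 1. Perm now: [3 1 2]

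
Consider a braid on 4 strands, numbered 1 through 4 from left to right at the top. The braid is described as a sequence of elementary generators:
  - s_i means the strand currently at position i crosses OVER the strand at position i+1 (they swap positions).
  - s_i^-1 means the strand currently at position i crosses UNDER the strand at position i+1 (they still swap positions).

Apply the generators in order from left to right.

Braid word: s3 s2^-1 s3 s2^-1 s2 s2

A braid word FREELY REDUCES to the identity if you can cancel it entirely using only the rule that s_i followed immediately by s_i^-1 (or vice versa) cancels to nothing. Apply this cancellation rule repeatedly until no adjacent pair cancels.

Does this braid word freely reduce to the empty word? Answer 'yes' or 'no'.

Gen 1 (s3): push. Stack: [s3]
Gen 2 (s2^-1): push. Stack: [s3 s2^-1]
Gen 3 (s3): push. Stack: [s3 s2^-1 s3]
Gen 4 (s2^-1): push. Stack: [s3 s2^-1 s3 s2^-1]
Gen 5 (s2): cancels prior s2^-1. Stack: [s3 s2^-1 s3]
Gen 6 (s2): push. Stack: [s3 s2^-1 s3 s2]
Reduced word: s3 s2^-1 s3 s2

Answer: no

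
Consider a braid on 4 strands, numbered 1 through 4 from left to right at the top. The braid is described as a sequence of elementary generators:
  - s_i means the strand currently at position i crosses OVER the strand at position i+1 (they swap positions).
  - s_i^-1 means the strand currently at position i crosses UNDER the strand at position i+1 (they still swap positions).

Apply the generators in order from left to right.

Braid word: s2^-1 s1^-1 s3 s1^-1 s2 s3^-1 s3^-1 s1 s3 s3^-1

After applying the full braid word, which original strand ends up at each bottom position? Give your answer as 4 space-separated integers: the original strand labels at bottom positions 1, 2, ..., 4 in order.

Gen 1 (s2^-1): strand 2 crosses under strand 3. Perm now: [1 3 2 4]
Gen 2 (s1^-1): strand 1 crosses under strand 3. Perm now: [3 1 2 4]
Gen 3 (s3): strand 2 crosses over strand 4. Perm now: [3 1 4 2]
Gen 4 (s1^-1): strand 3 crosses under strand 1. Perm now: [1 3 4 2]
Gen 5 (s2): strand 3 crosses over strand 4. Perm now: [1 4 3 2]
Gen 6 (s3^-1): strand 3 crosses under strand 2. Perm now: [1 4 2 3]
Gen 7 (s3^-1): strand 2 crosses under strand 3. Perm now: [1 4 3 2]
Gen 8 (s1): strand 1 crosses over strand 4. Perm now: [4 1 3 2]
Gen 9 (s3): strand 3 crosses over strand 2. Perm now: [4 1 2 3]
Gen 10 (s3^-1): strand 2 crosses under strand 3. Perm now: [4 1 3 2]

Answer: 4 1 3 2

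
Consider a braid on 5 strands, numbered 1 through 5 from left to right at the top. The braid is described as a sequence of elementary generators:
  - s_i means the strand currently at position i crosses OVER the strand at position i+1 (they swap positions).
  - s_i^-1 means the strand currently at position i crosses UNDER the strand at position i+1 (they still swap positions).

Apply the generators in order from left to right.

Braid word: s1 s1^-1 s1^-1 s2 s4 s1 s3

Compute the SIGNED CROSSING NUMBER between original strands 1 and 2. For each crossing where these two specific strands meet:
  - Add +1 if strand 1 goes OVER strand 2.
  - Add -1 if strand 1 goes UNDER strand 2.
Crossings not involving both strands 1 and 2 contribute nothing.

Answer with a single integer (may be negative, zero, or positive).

Gen 1: 1 over 2. Both 1&2? yes. Contrib: +1. Sum: 1
Gen 2: 2 under 1. Both 1&2? yes. Contrib: +1. Sum: 2
Gen 3: 1 under 2. Both 1&2? yes. Contrib: -1. Sum: 1
Gen 4: crossing 1x3. Both 1&2? no. Sum: 1
Gen 5: crossing 4x5. Both 1&2? no. Sum: 1
Gen 6: crossing 2x3. Both 1&2? no. Sum: 1
Gen 7: crossing 1x5. Both 1&2? no. Sum: 1

Answer: 1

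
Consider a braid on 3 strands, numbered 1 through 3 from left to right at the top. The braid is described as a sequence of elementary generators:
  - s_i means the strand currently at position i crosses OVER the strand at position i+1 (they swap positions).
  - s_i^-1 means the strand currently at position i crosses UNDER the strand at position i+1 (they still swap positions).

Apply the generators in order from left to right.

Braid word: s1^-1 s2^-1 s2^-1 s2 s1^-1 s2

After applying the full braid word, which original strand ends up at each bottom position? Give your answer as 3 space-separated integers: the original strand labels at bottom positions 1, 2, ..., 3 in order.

Gen 1 (s1^-1): strand 1 crosses under strand 2. Perm now: [2 1 3]
Gen 2 (s2^-1): strand 1 crosses under strand 3. Perm now: [2 3 1]
Gen 3 (s2^-1): strand 3 crosses under strand 1. Perm now: [2 1 3]
Gen 4 (s2): strand 1 crosses over strand 3. Perm now: [2 3 1]
Gen 5 (s1^-1): strand 2 crosses under strand 3. Perm now: [3 2 1]
Gen 6 (s2): strand 2 crosses over strand 1. Perm now: [3 1 2]

Answer: 3 1 2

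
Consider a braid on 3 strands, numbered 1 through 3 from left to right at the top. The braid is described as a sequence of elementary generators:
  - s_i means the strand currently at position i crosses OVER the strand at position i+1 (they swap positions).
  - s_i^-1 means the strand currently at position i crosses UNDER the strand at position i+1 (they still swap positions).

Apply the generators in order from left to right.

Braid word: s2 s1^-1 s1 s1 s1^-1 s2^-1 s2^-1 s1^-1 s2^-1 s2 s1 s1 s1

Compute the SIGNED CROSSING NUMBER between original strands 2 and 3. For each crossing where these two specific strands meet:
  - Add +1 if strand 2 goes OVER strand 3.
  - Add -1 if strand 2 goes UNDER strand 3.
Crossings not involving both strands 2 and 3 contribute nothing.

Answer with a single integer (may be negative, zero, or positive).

Gen 1: 2 over 3. Both 2&3? yes. Contrib: +1. Sum: 1
Gen 2: crossing 1x3. Both 2&3? no. Sum: 1
Gen 3: crossing 3x1. Both 2&3? no. Sum: 1
Gen 4: crossing 1x3. Both 2&3? no. Sum: 1
Gen 5: crossing 3x1. Both 2&3? no. Sum: 1
Gen 6: 3 under 2. Both 2&3? yes. Contrib: +1. Sum: 2
Gen 7: 2 under 3. Both 2&3? yes. Contrib: -1. Sum: 1
Gen 8: crossing 1x3. Both 2&3? no. Sum: 1
Gen 9: crossing 1x2. Both 2&3? no. Sum: 1
Gen 10: crossing 2x1. Both 2&3? no. Sum: 1
Gen 11: crossing 3x1. Both 2&3? no. Sum: 1
Gen 12: crossing 1x3. Both 2&3? no. Sum: 1
Gen 13: crossing 3x1. Both 2&3? no. Sum: 1

Answer: 1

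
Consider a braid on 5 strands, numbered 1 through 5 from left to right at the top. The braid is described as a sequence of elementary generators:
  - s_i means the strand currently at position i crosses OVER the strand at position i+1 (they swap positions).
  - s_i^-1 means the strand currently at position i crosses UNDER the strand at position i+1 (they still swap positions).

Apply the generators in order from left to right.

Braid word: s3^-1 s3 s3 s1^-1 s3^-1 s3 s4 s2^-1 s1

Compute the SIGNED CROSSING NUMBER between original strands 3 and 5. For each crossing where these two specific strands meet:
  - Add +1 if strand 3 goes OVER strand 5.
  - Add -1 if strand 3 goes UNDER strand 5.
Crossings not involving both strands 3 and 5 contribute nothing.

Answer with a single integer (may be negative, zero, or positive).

Gen 1: crossing 3x4. Both 3&5? no. Sum: 0
Gen 2: crossing 4x3. Both 3&5? no. Sum: 0
Gen 3: crossing 3x4. Both 3&5? no. Sum: 0
Gen 4: crossing 1x2. Both 3&5? no. Sum: 0
Gen 5: crossing 4x3. Both 3&5? no. Sum: 0
Gen 6: crossing 3x4. Both 3&5? no. Sum: 0
Gen 7: 3 over 5. Both 3&5? yes. Contrib: +1. Sum: 1
Gen 8: crossing 1x4. Both 3&5? no. Sum: 1
Gen 9: crossing 2x4. Both 3&5? no. Sum: 1

Answer: 1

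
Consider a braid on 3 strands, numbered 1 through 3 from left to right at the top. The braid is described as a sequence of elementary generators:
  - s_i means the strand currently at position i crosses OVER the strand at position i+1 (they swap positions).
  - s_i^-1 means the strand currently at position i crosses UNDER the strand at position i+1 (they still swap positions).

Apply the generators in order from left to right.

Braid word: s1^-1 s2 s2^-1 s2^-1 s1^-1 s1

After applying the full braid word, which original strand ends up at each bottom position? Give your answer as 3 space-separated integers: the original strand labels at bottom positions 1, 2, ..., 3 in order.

Gen 1 (s1^-1): strand 1 crosses under strand 2. Perm now: [2 1 3]
Gen 2 (s2): strand 1 crosses over strand 3. Perm now: [2 3 1]
Gen 3 (s2^-1): strand 3 crosses under strand 1. Perm now: [2 1 3]
Gen 4 (s2^-1): strand 1 crosses under strand 3. Perm now: [2 3 1]
Gen 5 (s1^-1): strand 2 crosses under strand 3. Perm now: [3 2 1]
Gen 6 (s1): strand 3 crosses over strand 2. Perm now: [2 3 1]

Answer: 2 3 1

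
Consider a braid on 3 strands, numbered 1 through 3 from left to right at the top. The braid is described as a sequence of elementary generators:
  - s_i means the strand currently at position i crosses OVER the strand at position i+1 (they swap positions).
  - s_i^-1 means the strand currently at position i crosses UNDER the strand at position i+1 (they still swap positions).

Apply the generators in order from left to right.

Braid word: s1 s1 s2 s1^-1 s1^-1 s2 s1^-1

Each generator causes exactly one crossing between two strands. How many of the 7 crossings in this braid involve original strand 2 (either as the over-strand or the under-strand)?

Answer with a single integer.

Gen 1: crossing 1x2. Involves strand 2? yes. Count so far: 1
Gen 2: crossing 2x1. Involves strand 2? yes. Count so far: 2
Gen 3: crossing 2x3. Involves strand 2? yes. Count so far: 3
Gen 4: crossing 1x3. Involves strand 2? no. Count so far: 3
Gen 5: crossing 3x1. Involves strand 2? no. Count so far: 3
Gen 6: crossing 3x2. Involves strand 2? yes. Count so far: 4
Gen 7: crossing 1x2. Involves strand 2? yes. Count so far: 5

Answer: 5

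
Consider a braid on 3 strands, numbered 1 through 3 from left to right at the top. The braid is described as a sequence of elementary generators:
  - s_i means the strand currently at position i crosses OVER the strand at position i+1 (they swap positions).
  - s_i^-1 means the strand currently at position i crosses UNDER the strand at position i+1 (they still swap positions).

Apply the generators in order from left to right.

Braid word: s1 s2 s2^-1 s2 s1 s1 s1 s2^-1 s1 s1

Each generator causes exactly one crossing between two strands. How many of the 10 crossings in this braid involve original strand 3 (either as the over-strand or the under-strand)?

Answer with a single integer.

Answer: 8

Derivation:
Gen 1: crossing 1x2. Involves strand 3? no. Count so far: 0
Gen 2: crossing 1x3. Involves strand 3? yes. Count so far: 1
Gen 3: crossing 3x1. Involves strand 3? yes. Count so far: 2
Gen 4: crossing 1x3. Involves strand 3? yes. Count so far: 3
Gen 5: crossing 2x3. Involves strand 3? yes. Count so far: 4
Gen 6: crossing 3x2. Involves strand 3? yes. Count so far: 5
Gen 7: crossing 2x3. Involves strand 3? yes. Count so far: 6
Gen 8: crossing 2x1. Involves strand 3? no. Count so far: 6
Gen 9: crossing 3x1. Involves strand 3? yes. Count so far: 7
Gen 10: crossing 1x3. Involves strand 3? yes. Count so far: 8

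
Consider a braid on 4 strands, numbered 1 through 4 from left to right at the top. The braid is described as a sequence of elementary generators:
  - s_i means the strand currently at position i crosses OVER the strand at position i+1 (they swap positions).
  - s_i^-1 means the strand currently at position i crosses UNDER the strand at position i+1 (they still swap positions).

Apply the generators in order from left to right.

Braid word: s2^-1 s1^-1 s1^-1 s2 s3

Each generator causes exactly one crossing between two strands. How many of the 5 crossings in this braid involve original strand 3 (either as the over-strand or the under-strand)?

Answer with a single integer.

Answer: 5

Derivation:
Gen 1: crossing 2x3. Involves strand 3? yes. Count so far: 1
Gen 2: crossing 1x3. Involves strand 3? yes. Count so far: 2
Gen 3: crossing 3x1. Involves strand 3? yes. Count so far: 3
Gen 4: crossing 3x2. Involves strand 3? yes. Count so far: 4
Gen 5: crossing 3x4. Involves strand 3? yes. Count so far: 5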